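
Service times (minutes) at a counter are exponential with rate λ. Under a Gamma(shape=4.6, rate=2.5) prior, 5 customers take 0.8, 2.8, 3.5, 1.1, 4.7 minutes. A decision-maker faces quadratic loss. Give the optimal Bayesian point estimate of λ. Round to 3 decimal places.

Σ times = 12.9. Posterior: Gamma(shape = 4.6+5 = 9.6, rate = 2.5+12.9 = 15.4).
Mode = (α−1)/β = 8.6/15.4 = 0.558.
Mean = α/β = 9.6/15.4 = 0.623.
Quadratic loss ⇒ the optimal estimator is the posterior mean.

0.623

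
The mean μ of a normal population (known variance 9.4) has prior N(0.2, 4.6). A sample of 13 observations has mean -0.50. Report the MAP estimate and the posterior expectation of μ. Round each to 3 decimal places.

Posterior for μ is Normal. Precision-weighted mean: (1/4.6·0.2 + 13/9.4·-0.50) / (1/4.6 + 13/9.4) = -0.405.
A Normal posterior is symmetric, so mode = mean.

MAP estimate = -0.405, posterior expectation = -0.405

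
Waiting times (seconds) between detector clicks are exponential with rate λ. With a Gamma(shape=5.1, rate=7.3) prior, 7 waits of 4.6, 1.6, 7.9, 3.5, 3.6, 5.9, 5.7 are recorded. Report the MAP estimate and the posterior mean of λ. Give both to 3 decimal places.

Σ times = 32.8. Posterior: Gamma(shape = 5.1+7 = 12.1, rate = 7.3+32.8 = 40.1).
Mode = (α−1)/β = 11.1/40.1 = 0.277.
Mean = α/β = 12.1/40.1 = 0.302.

MAP: 0.277. Posterior mean: 0.302.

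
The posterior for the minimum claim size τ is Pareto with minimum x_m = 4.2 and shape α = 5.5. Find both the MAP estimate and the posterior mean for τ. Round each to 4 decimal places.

MAP estimate = 4.2000, posterior mean = 5.1333

The Pareto density is strictly decreasing on [x_m, ∞), so the mode is x_m = 4.2000.
Mean = α·x_m/(α−1) = 5.5·4.2/4.5 = 5.1333.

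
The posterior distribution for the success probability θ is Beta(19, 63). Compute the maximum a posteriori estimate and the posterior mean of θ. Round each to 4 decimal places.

Mode = (19−1)/(19+63−2) = 18/80 = 0.2250.
Mean = 19/(19+63) = 19/82 = 0.2317.

MAP = 0.2250; posterior mean = 0.2317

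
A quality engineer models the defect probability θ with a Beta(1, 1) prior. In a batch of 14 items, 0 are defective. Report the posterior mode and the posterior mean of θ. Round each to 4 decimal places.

Posterior: Beta(1+0, 1+14) = Beta(1, 15).
Since α = 1 ≤ 1 and β > 1, the Beta density is monotone decreasing on [0,1]; the mode is at 0.
Mean = 1/(1+15) = 0.0625.

MAP = 0.0000; posterior mean = 0.0625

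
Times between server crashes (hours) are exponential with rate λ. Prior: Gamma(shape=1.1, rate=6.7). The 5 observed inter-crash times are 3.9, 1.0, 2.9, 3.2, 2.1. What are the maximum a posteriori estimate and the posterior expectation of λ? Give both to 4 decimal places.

maximum a posteriori estimate = 0.2576, posterior expectation = 0.3081

Σ times = 13.1. Posterior: Gamma(shape = 1.1+5 = 6.1, rate = 6.7+13.1 = 19.8).
Mode = (α−1)/β = 5.1/19.8 = 0.2576.
Mean = α/β = 6.1/19.8 = 0.3081.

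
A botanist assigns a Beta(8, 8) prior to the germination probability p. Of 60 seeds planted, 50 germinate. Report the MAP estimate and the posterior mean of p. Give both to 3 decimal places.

MAP: 0.770. Posterior mean: 0.763.

Posterior: Beta(8+50, 8+10) = Beta(58, 18).
Mode = (58−1)/(58+18−2) = 57/74 = 0.770.
Mean = 58/(58+18) = 58/76 = 0.763.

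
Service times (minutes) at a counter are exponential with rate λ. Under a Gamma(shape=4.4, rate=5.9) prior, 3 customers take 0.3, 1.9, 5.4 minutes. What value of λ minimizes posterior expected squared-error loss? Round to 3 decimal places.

0.548

Σ times = 7.6. Posterior: Gamma(shape = 4.4+3 = 7.4, rate = 5.9+7.6 = 13.5).
Mode = (α−1)/β = 6.4/13.5 = 0.474.
Mean = α/β = 7.4/13.5 = 0.548.
Squared-error loss ⇒ the optimal estimator is the posterior mean.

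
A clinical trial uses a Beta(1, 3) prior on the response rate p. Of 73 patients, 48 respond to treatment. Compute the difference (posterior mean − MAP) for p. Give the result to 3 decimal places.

Posterior: Beta(1+48, 3+25) = Beta(49, 28).
Mode = (49−1)/(49+28−2) = 48/75 = 0.640.
Mean = 49/(49+28) = 49/77 = 0.636.
Difference = 0.636 − 0.640 = -0.004.

-0.004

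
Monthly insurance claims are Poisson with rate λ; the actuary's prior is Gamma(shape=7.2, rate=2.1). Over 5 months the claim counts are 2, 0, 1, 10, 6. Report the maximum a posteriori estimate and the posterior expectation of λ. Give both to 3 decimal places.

Σ counts = 19. Posterior: Gamma(shape = 7.2+19 = 26.2, rate = 2.1+5 = 7.1).
Mode = (α−1)/β = 25.2/7.1 = 3.549.
Mean = α/β = 26.2/7.1 = 3.690.

λ_MAP = 3.549, E[λ|data] = 3.690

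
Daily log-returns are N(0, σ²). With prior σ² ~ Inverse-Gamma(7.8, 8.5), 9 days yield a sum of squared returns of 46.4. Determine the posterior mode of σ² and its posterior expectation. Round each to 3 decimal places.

Posterior: Inverse-Gamma(shape = 7.8+9/2 = 12.3, scale = 8.5+46.4/2 = 31.7).
Mode = β/(α+1) = 31.7/13.3 = 2.383.
Mean = β/(α−1) = 31.7/11.3 = 2.805.
The posterior is right-skewed, so the mean exceeds the mode.

posterior mode = 2.383, posterior expectation = 2.805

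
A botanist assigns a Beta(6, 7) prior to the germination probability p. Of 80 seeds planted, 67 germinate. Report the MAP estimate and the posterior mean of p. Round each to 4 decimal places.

Posterior: Beta(6+67, 7+13) = Beta(73, 20).
Mode = (73−1)/(73+20−2) = 72/91 = 0.7912.
Mean = 73/(73+20) = 73/93 = 0.7849.

MAP estimate = 0.7912, posterior mean = 0.7849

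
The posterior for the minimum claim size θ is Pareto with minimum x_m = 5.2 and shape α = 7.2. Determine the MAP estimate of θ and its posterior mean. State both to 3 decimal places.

The Pareto density is strictly decreasing on [x_m, ∞), so the mode is x_m = 5.200.
Mean = α·x_m/(α−1) = 7.2·5.2/6.2 = 6.039.
The posterior is right-skewed, so the mean exceeds the mode.

MAP = 5.200, posterior mean = 6.039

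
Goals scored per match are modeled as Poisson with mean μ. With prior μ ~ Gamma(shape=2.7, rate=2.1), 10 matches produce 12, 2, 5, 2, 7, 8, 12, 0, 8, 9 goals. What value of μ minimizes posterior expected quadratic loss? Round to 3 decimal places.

Σ counts = 65. Posterior: Gamma(shape = 2.7+65 = 67.7, rate = 2.1+10 = 12.1).
Mode = (α−1)/β = 66.7/12.1 = 5.512.
Mean = α/β = 67.7/12.1 = 5.595.
Quadratic loss ⇒ the optimal estimator is the posterior mean.

5.595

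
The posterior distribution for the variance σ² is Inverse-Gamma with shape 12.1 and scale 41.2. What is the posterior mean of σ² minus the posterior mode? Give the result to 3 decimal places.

0.567

Mode = β/(α+1) = 41.2/13.1 = 3.145.
Mean = β/(α−1) = 41.2/11.1 = 3.712.
Difference = 3.712 − 3.145 = 0.567.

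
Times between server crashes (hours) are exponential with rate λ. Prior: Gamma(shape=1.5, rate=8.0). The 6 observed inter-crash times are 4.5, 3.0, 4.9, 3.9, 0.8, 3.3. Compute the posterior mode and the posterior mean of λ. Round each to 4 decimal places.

MAP = 0.2289; posterior mean = 0.2641

Σ times = 20.4. Posterior: Gamma(shape = 1.5+6 = 7.5, rate = 8.0+20.4 = 28.4).
Mode = (α−1)/β = 6.5/28.4 = 0.2289.
Mean = α/β = 7.5/28.4 = 0.2641.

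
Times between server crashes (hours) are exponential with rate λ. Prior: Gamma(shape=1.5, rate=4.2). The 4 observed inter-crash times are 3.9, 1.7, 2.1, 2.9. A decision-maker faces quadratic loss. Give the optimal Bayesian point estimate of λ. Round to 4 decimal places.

Σ times = 10.6. Posterior: Gamma(shape = 1.5+4 = 5.5, rate = 4.2+10.6 = 14.8).
Mode = (α−1)/β = 4.5/14.8 = 0.3041.
Mean = α/β = 5.5/14.8 = 0.3716.
Quadratic loss ⇒ the optimal estimator is the posterior mean.

0.3716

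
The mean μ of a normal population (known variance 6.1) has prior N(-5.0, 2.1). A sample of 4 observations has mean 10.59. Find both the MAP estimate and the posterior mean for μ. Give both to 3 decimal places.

MAP = 4.031; posterior mean = 4.031

Posterior for μ is Normal. Precision-weighted mean: (1/2.1·-5.0 + 4/6.1·10.59) / (1/2.1 + 4/6.1) = 4.031.
A Normal posterior is symmetric, so mode = mean.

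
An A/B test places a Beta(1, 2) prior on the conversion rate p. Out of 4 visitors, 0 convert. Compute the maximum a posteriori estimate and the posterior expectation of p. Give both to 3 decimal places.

MAP = 0.000; posterior mean = 0.143

Posterior: Beta(1+0, 2+4) = Beta(1, 6).
Since α = 1 ≤ 1 and β > 1, the Beta density is monotone decreasing on [0,1]; the mode is at 0.
Mean = 1/(1+6) = 0.143.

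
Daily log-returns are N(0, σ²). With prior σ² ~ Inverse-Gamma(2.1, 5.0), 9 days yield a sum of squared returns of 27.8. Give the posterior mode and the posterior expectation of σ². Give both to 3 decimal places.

Posterior: Inverse-Gamma(shape = 2.1+9/2 = 6.6, scale = 5.0+27.8/2 = 18.9).
Mode = β/(α+1) = 18.9/7.6 = 2.487.
Mean = β/(α−1) = 18.9/5.6 = 3.375.
Mean > mode: the posterior has a right tail.

posterior mode = 2.487, posterior expectation = 3.375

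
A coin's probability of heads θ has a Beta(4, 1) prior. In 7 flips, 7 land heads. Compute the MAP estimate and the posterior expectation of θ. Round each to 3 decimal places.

MAP estimate = 1.000, posterior expectation = 0.917

Posterior: Beta(4+7, 1+0) = Beta(11, 1).
Since β = 1 ≤ 1 and α > 1, the Beta density is monotone increasing on [0,1]; the mode is at 1.
Mean = 11/(11+1) = 0.917.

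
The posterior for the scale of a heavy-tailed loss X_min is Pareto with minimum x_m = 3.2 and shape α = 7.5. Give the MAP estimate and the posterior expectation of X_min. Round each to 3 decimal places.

The Pareto density is strictly decreasing on [x_m, ∞), so the mode is x_m = 3.200.
Mean = α·x_m/(α−1) = 7.5·3.2/6.5 = 3.692.

MAP estimate = 3.200, posterior expectation = 3.692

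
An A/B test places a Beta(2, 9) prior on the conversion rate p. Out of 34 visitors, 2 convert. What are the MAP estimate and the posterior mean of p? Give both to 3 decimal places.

Posterior: Beta(2+2, 9+32) = Beta(4, 41).
Mode = (4−1)/(4+41−2) = 3/43 = 0.070.
Mean = 4/(4+41) = 4/45 = 0.089.
Right-skewed posterior ⇒ mode < mean.

MAP = 0.070, posterior mean = 0.089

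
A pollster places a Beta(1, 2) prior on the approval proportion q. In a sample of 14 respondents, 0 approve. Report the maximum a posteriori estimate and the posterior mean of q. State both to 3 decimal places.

Posterior: Beta(1+0, 2+14) = Beta(1, 16).
Since α = 1 ≤ 1 and β > 1, the Beta density is monotone decreasing on [0,1]; the mode is at 0.
Mean = 1/(1+16) = 0.059.

MAP = 0.000; posterior mean = 0.059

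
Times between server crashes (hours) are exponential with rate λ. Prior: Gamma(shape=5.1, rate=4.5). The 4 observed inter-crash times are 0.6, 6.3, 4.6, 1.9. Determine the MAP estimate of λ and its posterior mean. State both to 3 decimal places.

Σ times = 13.4. Posterior: Gamma(shape = 5.1+4 = 9.1, rate = 4.5+13.4 = 17.9).
Mode = (α−1)/β = 8.1/17.9 = 0.453.
Mean = α/β = 9.1/17.9 = 0.508.

MAP = 0.453; posterior mean = 0.508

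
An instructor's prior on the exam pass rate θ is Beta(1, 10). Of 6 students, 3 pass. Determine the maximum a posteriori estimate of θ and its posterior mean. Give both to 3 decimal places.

θ_MAP = 0.200, E[θ|data] = 0.235

Posterior: Beta(1+3, 10+3) = Beta(4, 13).
Mode = (4−1)/(4+13−2) = 3/15 = 0.200.
Mean = 4/(4+13) = 4/17 = 0.235.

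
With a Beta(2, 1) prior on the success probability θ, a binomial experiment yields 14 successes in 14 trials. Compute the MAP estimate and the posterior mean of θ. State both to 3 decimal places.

Posterior: Beta(2+14, 1+0) = Beta(16, 1).
Since β = 1 ≤ 1 and α > 1, the Beta density is monotone increasing on [0,1]; the mode is at 1.
Mean = 16/(16+1) = 0.941.

MAP = 1.000, posterior mean = 0.941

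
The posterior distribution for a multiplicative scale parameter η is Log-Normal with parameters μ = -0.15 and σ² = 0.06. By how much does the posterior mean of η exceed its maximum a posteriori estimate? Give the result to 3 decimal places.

Mode = exp(μ − σ²) = exp(-0.21) = 0.811.
Mean = exp(μ + σ²/2) = exp(-0.120) = 0.887.
Difference = 0.887 − 0.811 = 0.076.

0.076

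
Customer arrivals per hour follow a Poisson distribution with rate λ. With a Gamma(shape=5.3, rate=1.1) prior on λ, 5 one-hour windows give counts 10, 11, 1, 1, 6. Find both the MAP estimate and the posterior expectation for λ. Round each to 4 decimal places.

MAP = 5.4590; posterior mean = 5.6230

Σ counts = 29. Posterior: Gamma(shape = 5.3+29 = 34.3, rate = 1.1+5 = 6.1).
Mode = (α−1)/β = 33.3/6.1 = 5.4590.
Mean = α/β = 34.3/6.1 = 5.6230.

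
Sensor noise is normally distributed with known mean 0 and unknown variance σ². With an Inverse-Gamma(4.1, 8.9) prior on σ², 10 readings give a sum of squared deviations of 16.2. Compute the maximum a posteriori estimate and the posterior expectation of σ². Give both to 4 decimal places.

MAP = 1.6832; posterior mean = 2.0988

Posterior: Inverse-Gamma(shape = 4.1+10/2 = 9.1, scale = 8.9+16.2/2 = 17.0).
Mode = β/(α+1) = 17.0/10.1 = 1.6832.
Mean = β/(α−1) = 17.0/8.1 = 2.0988.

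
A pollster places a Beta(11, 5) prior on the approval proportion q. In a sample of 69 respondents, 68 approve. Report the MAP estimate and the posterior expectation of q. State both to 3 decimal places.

Posterior: Beta(11+68, 5+1) = Beta(79, 6).
Mode = (79−1)/(79+6−2) = 78/83 = 0.940.
Mean = 79/(79+6) = 79/85 = 0.929.
Left-skewed posterior ⇒ mean < mode.

MAP: 0.940. Posterior mean: 0.929.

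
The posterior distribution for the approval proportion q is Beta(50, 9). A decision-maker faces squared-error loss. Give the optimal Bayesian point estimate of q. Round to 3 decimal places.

Mode = (50−1)/(50+9−2) = 49/57 = 0.860.
Mean = 50/(50+9) = 50/59 = 0.847.
Squared-error loss ⇒ the optimal estimator is the posterior mean.

0.847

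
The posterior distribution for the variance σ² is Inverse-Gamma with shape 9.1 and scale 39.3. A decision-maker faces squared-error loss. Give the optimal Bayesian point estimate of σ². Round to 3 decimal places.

4.852

Mode = β/(α+1) = 39.3/10.1 = 3.891.
Mean = β/(α−1) = 39.3/8.1 = 4.852.
Squared-error loss ⇒ the optimal estimator is the posterior mean.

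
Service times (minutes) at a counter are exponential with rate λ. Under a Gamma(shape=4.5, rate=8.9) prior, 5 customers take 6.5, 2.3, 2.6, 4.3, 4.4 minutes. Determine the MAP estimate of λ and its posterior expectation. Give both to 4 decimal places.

MAP = 0.2931, posterior mean = 0.3276

Σ times = 20.1. Posterior: Gamma(shape = 4.5+5 = 9.5, rate = 8.9+20.1 = 29.0).
Mode = (α−1)/β = 8.5/29.0 = 0.2931.
Mean = α/β = 9.5/29.0 = 0.3276.
Right-skewed posterior ⇒ mode < mean.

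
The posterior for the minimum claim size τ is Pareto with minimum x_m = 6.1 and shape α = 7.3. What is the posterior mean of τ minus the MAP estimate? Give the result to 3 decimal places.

The Pareto density is strictly decreasing on [x_m, ∞), so the mode is x_m = 6.100.
Mean = α·x_m/(α−1) = 7.3·6.1/6.3 = 7.068.
Difference = 7.068 − 6.100 = 0.968.
The posterior is right-skewed, so the mean exceeds the mode.

0.968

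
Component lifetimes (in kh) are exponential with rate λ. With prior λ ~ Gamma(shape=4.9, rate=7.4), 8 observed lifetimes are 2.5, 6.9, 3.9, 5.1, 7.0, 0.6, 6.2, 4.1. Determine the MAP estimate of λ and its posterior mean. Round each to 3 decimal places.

MAP estimate = 0.272, posterior mean = 0.295

Σ times = 36.3. Posterior: Gamma(shape = 4.9+8 = 12.9, rate = 7.4+36.3 = 43.7).
Mode = (α−1)/β = 11.9/43.7 = 0.272.
Mean = α/β = 12.9/43.7 = 0.295.
Mean > mode: the posterior has a right tail.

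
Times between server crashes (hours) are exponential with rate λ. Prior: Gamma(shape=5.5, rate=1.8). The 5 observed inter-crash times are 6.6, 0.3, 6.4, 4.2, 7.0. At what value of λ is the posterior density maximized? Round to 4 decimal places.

Σ times = 24.5. Posterior: Gamma(shape = 5.5+5 = 10.5, rate = 1.8+24.5 = 26.3).
Mode = (α−1)/β = 9.5/26.3 = 0.3612.
Mean = α/β = 10.5/26.3 = 0.3992.
This is the posterior mode — the MAP estimate.

0.3612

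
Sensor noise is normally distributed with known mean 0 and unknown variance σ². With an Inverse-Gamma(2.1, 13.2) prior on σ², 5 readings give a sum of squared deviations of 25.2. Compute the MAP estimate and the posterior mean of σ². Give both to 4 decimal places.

Posterior: Inverse-Gamma(shape = 2.1+5/2 = 4.6, scale = 13.2+25.2/2 = 25.8).
Mode = β/(α+1) = 25.8/5.6 = 4.6071.
Mean = β/(α−1) = 25.8/3.6 = 7.1667.

MAP = 4.6071, posterior mean = 7.1667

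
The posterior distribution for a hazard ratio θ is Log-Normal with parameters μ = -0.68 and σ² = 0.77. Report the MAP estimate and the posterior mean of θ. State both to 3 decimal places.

MAP = 0.235; posterior mean = 0.745

Mode = exp(μ − σ²) = exp(-1.45) = 0.235.
Mean = exp(μ + σ²/2) = exp(-0.295) = 0.745.
Mean > mode: the posterior has a right tail.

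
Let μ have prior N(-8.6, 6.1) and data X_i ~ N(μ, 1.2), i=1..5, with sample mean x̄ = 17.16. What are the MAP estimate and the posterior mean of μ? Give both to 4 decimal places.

Posterior for μ is Normal. Precision-weighted mean: (1/6.1·-8.6 + 5/1.2·17.16) / (1/6.1 + 5/1.2) = 16.1849.
A Normal posterior is symmetric, so mode = mean.

MAP = 16.1849, posterior mean = 16.1849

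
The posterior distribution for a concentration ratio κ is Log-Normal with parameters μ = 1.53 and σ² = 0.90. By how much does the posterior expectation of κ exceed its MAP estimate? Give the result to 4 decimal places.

5.3651

Mode = exp(μ − σ²) = exp(0.63) = 1.8776.
Mean = exp(μ + σ²/2) = exp(1.980) = 7.2427.
Difference = 7.2427 − 1.8776 = 5.3651.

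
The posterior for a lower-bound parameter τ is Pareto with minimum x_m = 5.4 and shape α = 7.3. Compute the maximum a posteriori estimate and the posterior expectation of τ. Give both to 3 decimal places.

The Pareto density is strictly decreasing on [x_m, ∞), so the mode is x_m = 5.400.
Mean = α·x_m/(α−1) = 7.3·5.4/6.3 = 6.257.

maximum a posteriori estimate = 5.400, posterior expectation = 6.257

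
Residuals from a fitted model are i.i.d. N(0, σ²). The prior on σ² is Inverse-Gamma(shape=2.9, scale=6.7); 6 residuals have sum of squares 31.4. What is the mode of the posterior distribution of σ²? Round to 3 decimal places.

3.246

Posterior: Inverse-Gamma(shape = 2.9+6/2 = 5.9, scale = 6.7+31.4/2 = 22.4).
Mode = β/(α+1) = 22.4/6.9 = 3.246.
Mean = β/(α−1) = 22.4/4.9 = 4.571.
This is the posterior mode — the MAP estimate.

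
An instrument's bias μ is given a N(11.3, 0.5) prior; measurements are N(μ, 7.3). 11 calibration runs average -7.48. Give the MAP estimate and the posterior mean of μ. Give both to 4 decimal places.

Posterior for μ is Normal. Precision-weighted mean: (1/0.5·11.3 + 11/7.3·-7.48) / (1/0.5 + 11/7.3) = 3.2305.
A Normal posterior is symmetric, so mode = mean.

MAP estimate = 3.2305, posterior mean = 3.2305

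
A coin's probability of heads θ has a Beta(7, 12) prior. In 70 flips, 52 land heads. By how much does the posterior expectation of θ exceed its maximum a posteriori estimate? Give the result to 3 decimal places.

Posterior: Beta(7+52, 12+18) = Beta(59, 30).
Mode = (59−1)/(59+30−2) = 58/87 = 0.667.
Mean = 59/(59+30) = 59/89 = 0.663.
Difference = 0.663 − 0.667 = -0.004.

-0.004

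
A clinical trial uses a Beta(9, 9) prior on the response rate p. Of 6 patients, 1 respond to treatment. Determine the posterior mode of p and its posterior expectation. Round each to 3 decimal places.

Posterior: Beta(9+1, 9+5) = Beta(10, 14).
Mode = (10−1)/(10+14−2) = 9/22 = 0.409.
Mean = 10/(10+14) = 10/24 = 0.417.

p_MAP = 0.409, E[p|data] = 0.417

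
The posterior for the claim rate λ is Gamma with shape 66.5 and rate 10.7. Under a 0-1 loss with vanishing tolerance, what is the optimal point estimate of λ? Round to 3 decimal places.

Mode = (α−1)/β = 65.5/10.7 = 6.121.
Mean = α/β = 66.5/10.7 = 6.215.
This is the posterior mode — the MAP estimate.

6.121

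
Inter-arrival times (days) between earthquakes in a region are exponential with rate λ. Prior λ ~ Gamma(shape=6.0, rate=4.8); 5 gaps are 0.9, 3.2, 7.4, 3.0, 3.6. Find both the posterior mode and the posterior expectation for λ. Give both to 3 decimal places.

MAP = 0.437; posterior mean = 0.480

Σ times = 18.1. Posterior: Gamma(shape = 6.0+5 = 11.0, rate = 4.8+18.1 = 22.9).
Mode = (α−1)/β = 10.0/22.9 = 0.437.
Mean = α/β = 11.0/22.9 = 0.480.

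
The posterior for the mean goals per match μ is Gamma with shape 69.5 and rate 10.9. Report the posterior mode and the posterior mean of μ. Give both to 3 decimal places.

MAP = 6.284, posterior mean = 6.376

Mode = (α−1)/β = 68.5/10.9 = 6.284.
Mean = α/β = 69.5/10.9 = 6.376.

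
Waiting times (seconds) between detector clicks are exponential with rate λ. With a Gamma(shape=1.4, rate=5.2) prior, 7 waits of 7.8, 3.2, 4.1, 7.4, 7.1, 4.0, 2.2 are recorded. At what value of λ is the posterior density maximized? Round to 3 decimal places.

0.180

Σ times = 35.8. Posterior: Gamma(shape = 1.4+7 = 8.4, rate = 5.2+35.8 = 41.0).
Mode = (α−1)/β = 7.4/41.0 = 0.180.
Mean = α/β = 8.4/41.0 = 0.205.
This is the posterior mode — the MAP estimate.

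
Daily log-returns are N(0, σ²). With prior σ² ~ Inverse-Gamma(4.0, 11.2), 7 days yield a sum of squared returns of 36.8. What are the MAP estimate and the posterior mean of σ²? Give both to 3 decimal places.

Posterior: Inverse-Gamma(shape = 4.0+7/2 = 7.5, scale = 11.2+36.8/2 = 29.6).
Mode = β/(α+1) = 29.6/8.5 = 3.482.
Mean = β/(α−1) = 29.6/6.5 = 4.554.

σ²_MAP = 3.482, E[σ²|data] = 4.554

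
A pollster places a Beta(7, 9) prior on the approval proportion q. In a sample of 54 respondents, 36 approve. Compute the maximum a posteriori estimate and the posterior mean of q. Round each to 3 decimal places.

MAP: 0.618. Posterior mean: 0.614.

Posterior: Beta(7+36, 9+18) = Beta(43, 27).
Mode = (43−1)/(43+27−2) = 42/68 = 0.618.
Mean = 43/(43+27) = 43/70 = 0.614.
Left-skewed posterior ⇒ mean < mode.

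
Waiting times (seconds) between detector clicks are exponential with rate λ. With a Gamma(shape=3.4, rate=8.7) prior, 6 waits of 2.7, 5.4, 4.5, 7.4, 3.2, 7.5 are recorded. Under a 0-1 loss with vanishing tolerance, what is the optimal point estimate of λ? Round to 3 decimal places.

0.213

Σ times = 30.7. Posterior: Gamma(shape = 3.4+6 = 9.4, rate = 8.7+30.7 = 39.4).
Mode = (α−1)/β = 8.4/39.4 = 0.213.
Mean = α/β = 9.4/39.4 = 0.239.
This is the posterior mode — the MAP estimate.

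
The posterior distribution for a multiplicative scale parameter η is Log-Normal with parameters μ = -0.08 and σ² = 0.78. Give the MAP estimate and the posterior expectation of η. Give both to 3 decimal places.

MAP = 0.423, posterior mean = 1.363

Mode = exp(μ − σ²) = exp(-0.86) = 0.423.
Mean = exp(μ + σ²/2) = exp(0.310) = 1.363.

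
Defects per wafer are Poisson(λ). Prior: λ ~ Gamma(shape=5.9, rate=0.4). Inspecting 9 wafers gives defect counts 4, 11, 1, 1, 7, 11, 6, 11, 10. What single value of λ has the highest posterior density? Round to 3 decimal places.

7.117

Σ counts = 62. Posterior: Gamma(shape = 5.9+62 = 67.9, rate = 0.4+9 = 9.4).
Mode = (α−1)/β = 66.9/9.4 = 7.117.
Mean = α/β = 67.9/9.4 = 7.223.
This is the posterior mode — the MAP estimate.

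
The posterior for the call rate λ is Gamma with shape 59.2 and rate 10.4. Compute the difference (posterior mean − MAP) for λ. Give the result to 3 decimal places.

Mode = (α−1)/β = 58.2/10.4 = 5.596.
Mean = α/β = 59.2/10.4 = 5.692.
Difference = 5.692 − 5.596 = 0.096.
Right-skewed posterior ⇒ mode < mean.

0.096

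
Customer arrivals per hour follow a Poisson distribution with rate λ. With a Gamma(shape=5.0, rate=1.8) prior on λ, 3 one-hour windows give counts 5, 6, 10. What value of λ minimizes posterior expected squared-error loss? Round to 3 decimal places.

Σ counts = 21. Posterior: Gamma(shape = 5.0+21 = 26.0, rate = 1.8+3 = 4.8).
Mode = (α−1)/β = 25.0/4.8 = 5.208.
Mean = α/β = 26.0/4.8 = 5.417.
Squared-error loss ⇒ the optimal estimator is the posterior mean.

5.417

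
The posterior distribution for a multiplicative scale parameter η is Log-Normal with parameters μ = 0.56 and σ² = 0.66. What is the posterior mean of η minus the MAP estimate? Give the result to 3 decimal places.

Mode = exp(μ − σ²) = exp(-0.10) = 0.905.
Mean = exp(μ + σ²/2) = exp(0.890) = 2.435.
Difference = 2.435 − 0.905 = 1.530.
The mean is pulled above the mode by the posterior's right skew.

1.530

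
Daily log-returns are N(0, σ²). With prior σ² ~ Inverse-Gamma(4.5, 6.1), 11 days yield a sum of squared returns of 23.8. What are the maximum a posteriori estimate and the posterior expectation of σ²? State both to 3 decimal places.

Posterior: Inverse-Gamma(shape = 4.5+11/2 = 10.0, scale = 6.1+23.8/2 = 18.0).
Mode = β/(α+1) = 18.0/11.0 = 1.636.
Mean = β/(α−1) = 18.0/9.0 = 2.000.

MAP: 1.636. Posterior mean: 2.000.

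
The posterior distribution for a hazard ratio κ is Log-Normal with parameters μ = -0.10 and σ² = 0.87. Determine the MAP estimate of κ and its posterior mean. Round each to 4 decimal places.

Mode = exp(μ − σ²) = exp(-0.97) = 0.3791.
Mean = exp(μ + σ²/2) = exp(0.335) = 1.3979.

MAP estimate = 0.3791, posterior mean = 1.3979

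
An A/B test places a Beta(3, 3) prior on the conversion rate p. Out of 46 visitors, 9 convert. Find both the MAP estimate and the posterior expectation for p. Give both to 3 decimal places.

Posterior: Beta(3+9, 3+37) = Beta(12, 40).
Mode = (12−1)/(12+40−2) = 11/50 = 0.220.
Mean = 12/(12+40) = 12/52 = 0.231.

MAP: 0.220. Posterior mean: 0.231.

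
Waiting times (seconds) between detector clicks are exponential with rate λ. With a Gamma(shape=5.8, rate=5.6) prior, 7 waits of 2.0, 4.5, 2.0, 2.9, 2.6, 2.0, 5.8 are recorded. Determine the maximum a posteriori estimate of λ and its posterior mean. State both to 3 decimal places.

MAP: 0.431. Posterior mean: 0.467.

Σ times = 21.8. Posterior: Gamma(shape = 5.8+7 = 12.8, rate = 5.6+21.8 = 27.4).
Mode = (α−1)/β = 11.8/27.4 = 0.431.
Mean = α/β = 12.8/27.4 = 0.467.
Mean > mode: the posterior has a right tail.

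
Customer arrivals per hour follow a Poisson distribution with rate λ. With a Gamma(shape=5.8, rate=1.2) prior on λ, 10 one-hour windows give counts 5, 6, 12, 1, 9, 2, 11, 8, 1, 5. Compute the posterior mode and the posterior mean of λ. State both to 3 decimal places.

Σ counts = 60. Posterior: Gamma(shape = 5.8+60 = 65.8, rate = 1.2+10 = 11.2).
Mode = (α−1)/β = 64.8/11.2 = 5.786.
Mean = α/β = 65.8/11.2 = 5.875.

λ_MAP = 5.786, E[λ|data] = 5.875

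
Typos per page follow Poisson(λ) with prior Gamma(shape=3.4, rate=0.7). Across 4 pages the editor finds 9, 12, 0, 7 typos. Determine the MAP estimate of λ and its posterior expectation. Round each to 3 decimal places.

Σ counts = 28. Posterior: Gamma(shape = 3.4+28 = 31.4, rate = 0.7+4 = 4.7).
Mode = (α−1)/β = 30.4/4.7 = 6.468.
Mean = α/β = 31.4/4.7 = 6.681.

λ_MAP = 6.468, E[λ|data] = 6.681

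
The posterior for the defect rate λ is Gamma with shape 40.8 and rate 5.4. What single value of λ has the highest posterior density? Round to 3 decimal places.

7.370

Mode = (α−1)/β = 39.8/5.4 = 7.370.
Mean = α/β = 40.8/5.4 = 7.556.
This is the posterior mode — the MAP estimate.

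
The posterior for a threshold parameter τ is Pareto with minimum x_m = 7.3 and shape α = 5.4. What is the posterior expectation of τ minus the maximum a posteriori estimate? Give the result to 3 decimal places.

1.659

The Pareto density is strictly decreasing on [x_m, ∞), so the mode is x_m = 7.300.
Mean = α·x_m/(α−1) = 5.4·7.3/4.4 = 8.959.
Difference = 8.959 − 7.300 = 1.659.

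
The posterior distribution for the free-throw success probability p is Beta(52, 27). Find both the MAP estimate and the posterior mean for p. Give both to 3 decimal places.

Mode = (52−1)/(52+27−2) = 51/77 = 0.662.
Mean = 52/(52+27) = 52/79 = 0.658.

MAP estimate = 0.662, posterior mean = 0.658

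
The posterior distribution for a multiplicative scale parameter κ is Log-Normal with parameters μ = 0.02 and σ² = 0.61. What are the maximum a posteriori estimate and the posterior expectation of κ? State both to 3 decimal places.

MAP: 0.554. Posterior mean: 1.384.

Mode = exp(μ − σ²) = exp(-0.59) = 0.554.
Mean = exp(μ + σ²/2) = exp(0.325) = 1.384.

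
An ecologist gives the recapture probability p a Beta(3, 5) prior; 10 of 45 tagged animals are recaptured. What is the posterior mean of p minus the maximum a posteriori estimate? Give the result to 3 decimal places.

0.010

Posterior: Beta(3+10, 5+35) = Beta(13, 40).
Mode = (13−1)/(13+40−2) = 12/51 = 0.235.
Mean = 13/(13+40) = 13/53 = 0.245.
Difference = 0.245 − 0.235 = 0.010.
Mean > mode: the posterior has a right tail.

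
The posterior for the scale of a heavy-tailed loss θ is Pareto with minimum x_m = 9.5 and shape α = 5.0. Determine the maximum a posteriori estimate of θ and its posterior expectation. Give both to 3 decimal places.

The Pareto density is strictly decreasing on [x_m, ∞), so the mode is x_m = 9.500.
Mean = α·x_m/(α−1) = 5.0·9.5/4.0 = 11.875.
Right-skewed posterior ⇒ mode < mean.

maximum a posteriori estimate = 9.500, posterior expectation = 11.875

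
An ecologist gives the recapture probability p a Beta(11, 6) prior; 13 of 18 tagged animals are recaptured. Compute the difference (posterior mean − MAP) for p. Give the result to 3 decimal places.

-0.011

Posterior: Beta(11+13, 6+5) = Beta(24, 11).
Mode = (24−1)/(24+11−2) = 23/33 = 0.697.
Mean = 24/(24+11) = 24/35 = 0.686.
Difference = 0.686 − 0.697 = -0.011.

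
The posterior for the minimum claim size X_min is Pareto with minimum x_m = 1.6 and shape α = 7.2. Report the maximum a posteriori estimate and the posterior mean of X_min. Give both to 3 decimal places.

The Pareto density is strictly decreasing on [x_m, ∞), so the mode is x_m = 1.600.
Mean = α·x_m/(α−1) = 7.2·1.6/6.2 = 1.858.

MAP = 1.600; posterior mean = 1.858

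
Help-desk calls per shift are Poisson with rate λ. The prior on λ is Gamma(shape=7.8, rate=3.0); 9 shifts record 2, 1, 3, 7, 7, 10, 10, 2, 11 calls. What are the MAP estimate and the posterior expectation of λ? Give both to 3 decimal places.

Σ counts = 53. Posterior: Gamma(shape = 7.8+53 = 60.8, rate = 3.0+9 = 12.0).
Mode = (α−1)/β = 59.8/12.0 = 4.983.
Mean = α/β = 60.8/12.0 = 5.067.

MAP estimate = 4.983, posterior expectation = 5.067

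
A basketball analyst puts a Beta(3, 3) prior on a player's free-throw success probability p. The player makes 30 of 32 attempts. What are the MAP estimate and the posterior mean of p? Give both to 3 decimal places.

Posterior: Beta(3+30, 3+2) = Beta(33, 5).
Mode = (33−1)/(33+5−2) = 32/36 = 0.889.
Mean = 33/(33+5) = 33/38 = 0.868.
Mode > mean: the posterior has a left tail.

MAP = 0.889, posterior mean = 0.868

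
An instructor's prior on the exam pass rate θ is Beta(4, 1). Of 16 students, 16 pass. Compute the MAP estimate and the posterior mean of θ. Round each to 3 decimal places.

Posterior: Beta(4+16, 1+0) = Beta(20, 1).
Since β = 1 ≤ 1 and α > 1, the Beta density is monotone increasing on [0,1]; the mode is at 1.
Mean = 20/(20+1) = 0.952.

MAP = 1.000; posterior mean = 0.952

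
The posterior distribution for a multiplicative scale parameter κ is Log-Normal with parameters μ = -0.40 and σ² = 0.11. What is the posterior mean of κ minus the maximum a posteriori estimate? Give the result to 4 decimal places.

Mode = exp(μ − σ²) = exp(-0.51) = 0.6005.
Mean = exp(μ + σ²/2) = exp(-0.345) = 0.7082.
Difference = 0.7082 − 0.6005 = 0.1077.

0.1077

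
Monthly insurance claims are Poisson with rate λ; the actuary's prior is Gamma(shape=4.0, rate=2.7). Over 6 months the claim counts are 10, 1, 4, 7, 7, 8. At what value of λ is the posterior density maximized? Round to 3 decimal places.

Σ counts = 37. Posterior: Gamma(shape = 4.0+37 = 41.0, rate = 2.7+6 = 8.7).
Mode = (α−1)/β = 40.0/8.7 = 4.598.
Mean = α/β = 41.0/8.7 = 4.713.
This is the posterior mode — the MAP estimate.

4.598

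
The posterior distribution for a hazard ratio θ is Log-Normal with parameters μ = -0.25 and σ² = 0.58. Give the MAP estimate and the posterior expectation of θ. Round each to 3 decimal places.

θ_MAP = 0.436, E[θ|data] = 1.041

Mode = exp(μ − σ²) = exp(-0.83) = 0.436.
Mean = exp(μ + σ²/2) = exp(0.040) = 1.041.
Right-skewed posterior ⇒ mode < mean.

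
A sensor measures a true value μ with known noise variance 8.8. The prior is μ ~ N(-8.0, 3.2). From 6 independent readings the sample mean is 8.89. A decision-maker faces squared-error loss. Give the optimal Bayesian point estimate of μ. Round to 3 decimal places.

Posterior for μ is Normal. Precision-weighted mean: (1/3.2·-8.0 + 6/8.8·8.89) / (1/3.2 + 6/8.8) = 3.582.
A Normal posterior is symmetric, so mode = mean.
Squared-error loss ⇒ the optimal estimator is the posterior mean.

3.582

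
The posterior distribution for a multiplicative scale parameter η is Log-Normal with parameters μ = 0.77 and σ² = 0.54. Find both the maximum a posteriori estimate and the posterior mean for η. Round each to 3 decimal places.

maximum a posteriori estimate = 1.259, posterior mean = 2.829

Mode = exp(μ − σ²) = exp(0.23) = 1.259.
Mean = exp(μ + σ²/2) = exp(1.040) = 2.829.
Mean > mode: the posterior has a right tail.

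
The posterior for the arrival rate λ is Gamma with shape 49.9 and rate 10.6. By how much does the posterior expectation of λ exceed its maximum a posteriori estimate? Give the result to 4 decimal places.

Mode = (α−1)/β = 48.9/10.6 = 4.6132.
Mean = α/β = 49.9/10.6 = 4.7075.
Difference = 4.7075 − 4.6132 = 0.0943.

0.0943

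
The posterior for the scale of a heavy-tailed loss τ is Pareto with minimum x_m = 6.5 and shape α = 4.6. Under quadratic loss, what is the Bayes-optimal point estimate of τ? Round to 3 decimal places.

8.306

The Pareto density is strictly decreasing on [x_m, ∞), so the mode is x_m = 6.500.
Mean = α·x_m/(α−1) = 4.6·6.5/3.6 = 8.306.
Quadratic loss ⇒ the optimal estimator is the posterior mean.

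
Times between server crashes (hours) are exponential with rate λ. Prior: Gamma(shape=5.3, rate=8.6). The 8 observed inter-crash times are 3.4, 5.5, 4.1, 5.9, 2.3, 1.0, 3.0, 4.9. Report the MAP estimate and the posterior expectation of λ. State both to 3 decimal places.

MAP = 0.318, posterior mean = 0.344

Σ times = 30.1. Posterior: Gamma(shape = 5.3+8 = 13.3, rate = 8.6+30.1 = 38.7).
Mode = (α−1)/β = 12.3/38.7 = 0.318.
Mean = α/β = 13.3/38.7 = 0.344.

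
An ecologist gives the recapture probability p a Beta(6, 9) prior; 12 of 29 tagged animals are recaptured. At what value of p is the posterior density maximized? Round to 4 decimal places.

Posterior: Beta(6+12, 9+17) = Beta(18, 26).
Mode = (18−1)/(18+26−2) = 17/42 = 0.4048.
Mean = 18/(18+26) = 18/44 = 0.4091.
This is the posterior mode — the MAP estimate.

0.4048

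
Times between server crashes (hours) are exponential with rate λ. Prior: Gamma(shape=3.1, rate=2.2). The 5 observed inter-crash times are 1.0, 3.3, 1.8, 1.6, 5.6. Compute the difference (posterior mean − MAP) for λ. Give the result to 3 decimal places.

0.065

Σ times = 13.3. Posterior: Gamma(shape = 3.1+5 = 8.1, rate = 2.2+13.3 = 15.5).
Mode = (α−1)/β = 7.1/15.5 = 0.458.
Mean = α/β = 8.1/15.5 = 0.523.
Difference = 0.523 − 0.458 = 0.065.
Right-skewed posterior ⇒ mode < mean.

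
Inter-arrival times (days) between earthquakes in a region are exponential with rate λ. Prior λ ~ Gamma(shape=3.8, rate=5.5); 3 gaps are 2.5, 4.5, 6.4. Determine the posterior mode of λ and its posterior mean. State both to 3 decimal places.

MAP: 0.307. Posterior mean: 0.360.

Σ times = 13.4. Posterior: Gamma(shape = 3.8+3 = 6.8, rate = 5.5+13.4 = 18.9).
Mode = (α−1)/β = 5.8/18.9 = 0.307.
Mean = α/β = 6.8/18.9 = 0.360.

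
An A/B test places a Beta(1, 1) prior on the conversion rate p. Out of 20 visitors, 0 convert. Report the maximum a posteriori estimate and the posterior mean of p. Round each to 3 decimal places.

Posterior: Beta(1+0, 1+20) = Beta(1, 21).
Since α = 1 ≤ 1 and β > 1, the Beta density is monotone decreasing on [0,1]; the mode is at 0.
Mean = 1/(1+21) = 0.045.

p_MAP = 0.000, E[p|data] = 0.045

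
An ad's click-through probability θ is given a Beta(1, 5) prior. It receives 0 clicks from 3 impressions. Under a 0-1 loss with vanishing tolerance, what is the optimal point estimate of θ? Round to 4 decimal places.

Posterior: Beta(1+0, 5+3) = Beta(1, 8).
Since α = 1 ≤ 1 and β > 1, the Beta density is monotone decreasing on [0,1]; the mode is at 0.
Mean = 1/(1+8) = 0.1111.
This is the posterior mode — the MAP estimate.

0.0000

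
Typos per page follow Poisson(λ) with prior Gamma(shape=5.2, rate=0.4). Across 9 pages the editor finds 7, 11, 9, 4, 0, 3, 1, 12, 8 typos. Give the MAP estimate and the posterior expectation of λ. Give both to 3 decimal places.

Σ counts = 55. Posterior: Gamma(shape = 5.2+55 = 60.2, rate = 0.4+9 = 9.4).
Mode = (α−1)/β = 59.2/9.4 = 6.298.
Mean = α/β = 60.2/9.4 = 6.404.

λ_MAP = 6.298, E[λ|data] = 6.404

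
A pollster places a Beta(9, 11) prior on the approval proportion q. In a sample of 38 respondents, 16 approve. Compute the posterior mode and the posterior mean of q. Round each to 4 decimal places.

Posterior: Beta(9+16, 11+22) = Beta(25, 33).
Mode = (25−1)/(25+33−2) = 24/56 = 0.4286.
Mean = 25/(25+33) = 25/58 = 0.4310.

MAP = 0.4286, posterior mean = 0.4310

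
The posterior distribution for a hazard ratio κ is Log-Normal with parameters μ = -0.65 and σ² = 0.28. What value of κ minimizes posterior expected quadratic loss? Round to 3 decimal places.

0.600

Mode = exp(μ − σ²) = exp(-0.93) = 0.395.
Mean = exp(μ + σ²/2) = exp(-0.510) = 0.600.
Quadratic loss ⇒ the optimal estimator is the posterior mean.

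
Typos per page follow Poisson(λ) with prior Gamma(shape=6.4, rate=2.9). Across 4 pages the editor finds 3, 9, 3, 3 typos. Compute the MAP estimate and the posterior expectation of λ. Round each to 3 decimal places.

Σ counts = 18. Posterior: Gamma(shape = 6.4+18 = 24.4, rate = 2.9+4 = 6.9).
Mode = (α−1)/β = 23.4/6.9 = 3.391.
Mean = α/β = 24.4/6.9 = 3.536.
Right-skewed posterior ⇒ mode < mean.

MAP: 3.391. Posterior mean: 3.536.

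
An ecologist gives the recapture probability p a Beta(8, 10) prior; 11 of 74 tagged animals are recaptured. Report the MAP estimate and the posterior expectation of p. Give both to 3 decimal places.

Posterior: Beta(8+11, 10+63) = Beta(19, 73).
Mode = (19−1)/(19+73−2) = 18/90 = 0.200.
Mean = 19/(19+73) = 19/92 = 0.207.
Mean > mode: the posterior has a right tail.

MAP = 0.200; posterior mean = 0.207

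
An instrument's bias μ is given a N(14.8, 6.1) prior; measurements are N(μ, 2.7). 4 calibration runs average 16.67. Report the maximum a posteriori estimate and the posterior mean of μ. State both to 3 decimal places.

maximum a posteriori estimate = 16.484, posterior mean = 16.484

Posterior for μ is Normal. Precision-weighted mean: (1/6.1·14.8 + 4/2.7·16.67) / (1/6.1 + 4/2.7) = 16.484.
A Normal posterior is symmetric, so mode = mean.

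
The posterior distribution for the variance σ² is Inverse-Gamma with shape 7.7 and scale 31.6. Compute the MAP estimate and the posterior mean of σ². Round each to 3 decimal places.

Mode = β/(α+1) = 31.6/8.7 = 3.632.
Mean = β/(α−1) = 31.6/6.7 = 4.716.

MAP estimate = 3.632, posterior mean = 4.716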